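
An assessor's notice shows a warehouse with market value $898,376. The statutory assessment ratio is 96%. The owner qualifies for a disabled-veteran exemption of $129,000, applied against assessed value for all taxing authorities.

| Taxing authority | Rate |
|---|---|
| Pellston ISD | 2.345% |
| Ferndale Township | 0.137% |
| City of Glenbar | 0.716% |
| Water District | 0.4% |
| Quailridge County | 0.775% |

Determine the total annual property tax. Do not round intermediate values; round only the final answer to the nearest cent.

Assessed value = $898,376 × 0.96 = $862,440.96
Taxable value = $862,440.96 − $129,000 = $733,440.96
Pellston ISD: $733,440.96 × 0.02345 = $17,199.190512
Ferndale Township: $733,440.96 × 0.00137 = $1,004.8141152
City of Glenbar: $733,440.96 × 0.00716 = $5,251.4372736
Water District: $733,440.96 × 0.004 = $2,933.76384
Quailridge County: $733,440.96 × 0.00775 = $5,684.16744
Total = $17,199.190512 + $1,004.8141152 + $5,251.4372736 + $2,933.76384 + $5,684.16744 = $32,073.3731808

$32,073.37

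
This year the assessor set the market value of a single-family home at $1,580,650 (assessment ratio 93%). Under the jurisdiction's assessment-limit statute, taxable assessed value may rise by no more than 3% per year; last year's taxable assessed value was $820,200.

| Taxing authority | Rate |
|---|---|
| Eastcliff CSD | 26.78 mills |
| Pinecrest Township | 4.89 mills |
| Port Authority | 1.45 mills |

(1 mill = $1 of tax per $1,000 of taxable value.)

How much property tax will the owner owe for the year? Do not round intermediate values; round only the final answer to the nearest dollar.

Uncapped assessed value = $1,580,650 × 0.93 = $1,470,004.5
Cap limit = $820,200 × 1.03 = $844,806
Taxable assessed value = min($1,470,004.5, $844,806) = $844,806 (cap binds)
Eastcliff CSD: $844,806 × 0.02678 = $22,623.90468
Pinecrest Township: $844,806 × 0.00489 = $4,131.10134
Port Authority: $844,806 × 0.00145 = $1,224.9687
Total = $27,979.97472

$27,980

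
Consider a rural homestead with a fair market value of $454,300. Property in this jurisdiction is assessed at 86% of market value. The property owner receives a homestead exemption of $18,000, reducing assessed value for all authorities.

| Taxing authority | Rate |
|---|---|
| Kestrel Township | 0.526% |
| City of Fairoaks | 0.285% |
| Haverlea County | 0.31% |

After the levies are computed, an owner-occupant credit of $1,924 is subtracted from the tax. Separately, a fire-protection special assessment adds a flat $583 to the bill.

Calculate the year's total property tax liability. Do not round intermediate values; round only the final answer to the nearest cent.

$2,836.94

Assessed value = $454,300 × 0.86 = $390,698
Taxable value = $390,698 − $18,000 = $372,698
Kestrel Township: $372,698 × 0.00526 = $1,960.39148
City of Fairoaks: $372,698 × 0.00285 = $1,062.1893
Haverlea County: $372,698 × 0.0031 = $1,155.3638
Levies subtotal = $4,177.94458
After credit = $4,177.94458 − $1,924 = $2,253.94458
Total = $2,253.94458 + $583 = $2,836.94458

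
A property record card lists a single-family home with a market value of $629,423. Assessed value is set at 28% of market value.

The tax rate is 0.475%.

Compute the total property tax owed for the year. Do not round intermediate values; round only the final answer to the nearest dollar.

Assessed value = $629,423 × 0.28 = $176,238.44
Tax = $176,238.44 × 0.00475 = $837.13259

$837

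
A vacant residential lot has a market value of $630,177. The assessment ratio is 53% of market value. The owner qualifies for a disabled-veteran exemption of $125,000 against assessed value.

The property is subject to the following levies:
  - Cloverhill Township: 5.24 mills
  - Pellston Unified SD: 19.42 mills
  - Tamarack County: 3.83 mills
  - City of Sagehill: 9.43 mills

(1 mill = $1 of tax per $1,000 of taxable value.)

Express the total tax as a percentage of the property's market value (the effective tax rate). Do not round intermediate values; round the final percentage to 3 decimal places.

1.258%

Assessed value = $630,177 × 0.53 = $333,993.81
Taxable value = $333,993.81 − $125,000 = $208,993.81
Cloverhill Township: $208,993.81 × 0.00524 = $1,095.1275644
Pellston Unified SD: $208,993.81 × 0.01942 = $4,058.6597902
Tamarack County: $208,993.81 × 0.00383 = $800.4462923
City of Sagehill: $208,993.81 × 0.00943 = $1,970.8116283
Total tax = $7,925.0452752
Effective rate = $7,925.0452752 ÷ $630,177 = 1.258% of market value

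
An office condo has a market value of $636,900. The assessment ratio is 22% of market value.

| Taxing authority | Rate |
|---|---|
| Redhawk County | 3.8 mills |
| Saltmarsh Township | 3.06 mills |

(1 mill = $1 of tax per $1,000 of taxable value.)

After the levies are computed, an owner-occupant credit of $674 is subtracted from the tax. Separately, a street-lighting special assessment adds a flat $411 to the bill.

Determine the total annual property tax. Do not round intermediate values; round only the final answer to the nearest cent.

Assessed value = $636,900 × 0.22 = $140,118
Redhawk County: $140,118 × 0.0038 = $532.4484
Saltmarsh Township: $140,118 × 0.00306 = $428.76108
Levies subtotal = $961.20948
After credit = $961.20948 − $674 = $287.20948
Total = $287.20948 + $411 = $698.20948

$698.21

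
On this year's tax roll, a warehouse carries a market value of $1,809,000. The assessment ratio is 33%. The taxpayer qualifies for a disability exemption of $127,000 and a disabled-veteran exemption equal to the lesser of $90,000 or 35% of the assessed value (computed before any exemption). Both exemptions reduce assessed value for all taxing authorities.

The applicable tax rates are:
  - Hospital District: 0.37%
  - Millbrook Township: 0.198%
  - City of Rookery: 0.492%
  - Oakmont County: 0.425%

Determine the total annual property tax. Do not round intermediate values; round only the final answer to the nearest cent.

$5,642.55

Assessed value = $1,809,000 × 0.33 = $596,970
Disabled-veteran exemption = min($90,000, 35% × $596,970) = min($90,000, $208,939.5) = $90,000 (dollar cap binds)
Taxable value = $596,970 − $127,000 − $90,000 = $379,970
Hospital District: $379,970 × 0.0037 = $1,405.889
Millbrook Township: $379,970 × 0.00198 = $752.3406
City of Rookery: $379,970 × 0.00492 = $1,869.4524
Oakmont County: $379,970 × 0.00425 = $1,614.8725
Total = $5,642.5545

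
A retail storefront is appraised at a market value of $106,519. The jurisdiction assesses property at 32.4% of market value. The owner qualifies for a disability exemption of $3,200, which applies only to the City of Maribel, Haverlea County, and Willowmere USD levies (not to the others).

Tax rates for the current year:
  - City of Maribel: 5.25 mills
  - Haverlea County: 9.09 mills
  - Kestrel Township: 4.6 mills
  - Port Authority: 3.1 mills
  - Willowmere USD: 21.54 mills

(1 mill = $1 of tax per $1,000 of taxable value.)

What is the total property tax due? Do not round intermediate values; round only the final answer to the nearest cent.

Assessed value = $106,519 × 0.324 = $34,512.156
City of Maribel: ($34,512.156 − $3,200) × 0.00525 = $31,312.156 × 0.00525 = $164.388819
Haverlea County: ($34,512.156 − $3,200) × 0.00909 = $31,312.156 × 0.00909 = $284.62749804
Kestrel Township: $34,512.156 × 0.0046 = $158.7559176
Port Authority: $34,512.156 × 0.0031 = $106.9876836
Willowmere USD: ($34,512.156 − $3,200) × 0.02154 = $31,312.156 × 0.02154 = $674.46384024
Total = $1,389.22375848

$1,389.22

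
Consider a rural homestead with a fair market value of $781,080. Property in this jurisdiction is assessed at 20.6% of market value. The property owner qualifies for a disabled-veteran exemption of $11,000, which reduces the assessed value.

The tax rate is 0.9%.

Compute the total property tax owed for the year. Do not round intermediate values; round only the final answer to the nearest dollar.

$1,349

Assessed value = $781,080 × 0.206 = $160,902.48
Taxable value = $160,902.48 − $11,000 = $149,902.48
Tax = $149,902.48 × 0.009 = $1,349.12232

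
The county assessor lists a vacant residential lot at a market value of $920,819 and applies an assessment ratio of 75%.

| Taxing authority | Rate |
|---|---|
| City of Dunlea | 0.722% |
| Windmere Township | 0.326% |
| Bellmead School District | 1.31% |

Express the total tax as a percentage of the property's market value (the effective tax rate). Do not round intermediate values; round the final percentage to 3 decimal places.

Assessed value = $920,819 × 0.75 = $690,614.25
City of Dunlea: $690,614.25 × 0.00722 = $4,986.234885
Windmere Township: $690,614.25 × 0.00326 = $2,251.402455
Bellmead School District: $690,614.25 × 0.0131 = $9,047.046675
Total tax = $16,284.684015
Effective rate = $16,284.684015 ÷ $920,819 = 1.769% of market value

1.769%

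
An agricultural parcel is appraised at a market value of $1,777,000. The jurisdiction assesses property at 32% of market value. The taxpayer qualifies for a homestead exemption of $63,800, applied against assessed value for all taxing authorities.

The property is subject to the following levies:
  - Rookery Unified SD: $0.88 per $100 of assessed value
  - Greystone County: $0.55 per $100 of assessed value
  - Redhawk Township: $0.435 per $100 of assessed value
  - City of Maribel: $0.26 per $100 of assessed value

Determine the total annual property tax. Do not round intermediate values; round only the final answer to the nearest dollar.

$10,728

Assessed value = $1,777,000 × 0.32 = $568,640
Taxable value = $568,640 − $63,800 = $504,840
Rookery Unified SD: $504,840 × 0.0088 = $4,442.592
Greystone County: $504,840 × 0.0055 = $2,776.62
Redhawk Township: $504,840 × 0.00435 = $2,196.054
City of Maribel: $504,840 × 0.0026 = $1,312.584
Total = $4,442.592 + $2,776.62 + $2,196.054 + $1,312.584 = $10,727.85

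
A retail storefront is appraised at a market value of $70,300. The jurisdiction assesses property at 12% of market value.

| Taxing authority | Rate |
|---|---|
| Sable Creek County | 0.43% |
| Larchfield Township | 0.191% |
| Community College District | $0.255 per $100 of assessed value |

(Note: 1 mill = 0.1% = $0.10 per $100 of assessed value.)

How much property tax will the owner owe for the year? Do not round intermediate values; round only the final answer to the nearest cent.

$73.90

Assessed value = $70,300 × 0.12 = $8,436
Sable Creek County: $8,436 × 0.0043 = $36.2748
Larchfield Township: $8,436 × 0.00191 = $16.11276
Community College District: $8,436 × 0.00255 = $21.5118
Total = $73.89936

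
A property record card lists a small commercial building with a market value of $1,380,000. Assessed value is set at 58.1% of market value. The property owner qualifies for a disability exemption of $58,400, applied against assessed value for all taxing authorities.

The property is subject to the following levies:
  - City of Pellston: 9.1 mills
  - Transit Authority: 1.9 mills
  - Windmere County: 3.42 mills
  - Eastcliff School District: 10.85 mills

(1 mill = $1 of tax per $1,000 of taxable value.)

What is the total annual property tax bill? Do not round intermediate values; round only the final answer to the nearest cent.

$18,785.21

Assessed value = $1,380,000 × 0.581 = $801,780
Taxable value = $801,780 − $58,400 = $743,380
City of Pellston: $743,380 × 0.0091 = $6,764.758
Transit Authority: $743,380 × 0.0019 = $1,412.422
Windmere County: $743,380 × 0.00342 = $2,542.3596
Eastcliff School District: $743,380 × 0.01085 = $8,065.673
Total = $6,764.758 + $1,412.422 + $2,542.3596 + $8,065.673 = $18,785.2126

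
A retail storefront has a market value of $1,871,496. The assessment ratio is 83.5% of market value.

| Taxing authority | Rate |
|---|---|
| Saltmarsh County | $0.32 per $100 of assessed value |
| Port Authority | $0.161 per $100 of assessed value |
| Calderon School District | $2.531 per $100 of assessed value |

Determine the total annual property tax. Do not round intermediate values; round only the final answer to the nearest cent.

Assessed value = $1,871,496 × 0.835 = $1,562,699.16
Saltmarsh County: $1,562,699.16 × 0.0032 = $5,000.637312
Port Authority: $1,562,699.16 × 0.00161 = $2,515.9456476
Calderon School District: $1,562,699.16 × 0.02531 = $39,551.9157396
Total = $5,000.637312 + $2,515.9456476 + $39,551.9157396 = $47,068.4986992

$47,068.50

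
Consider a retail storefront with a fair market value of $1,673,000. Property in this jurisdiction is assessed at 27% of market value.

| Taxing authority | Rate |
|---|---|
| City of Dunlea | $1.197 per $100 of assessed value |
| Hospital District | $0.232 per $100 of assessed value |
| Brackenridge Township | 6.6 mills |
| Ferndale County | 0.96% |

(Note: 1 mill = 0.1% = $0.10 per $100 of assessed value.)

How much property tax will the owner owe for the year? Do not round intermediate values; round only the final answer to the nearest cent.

Assessed value = $1,673,000 × 0.27 = $451,710
City of Dunlea: $451,710 × 0.01197 = $5,406.9687
Hospital District: $451,710 × 0.00232 = $1,047.9672
Brackenridge Township: $451,710 × 0.0066 = $2,981.286
Ferndale County: $451,710 × 0.0096 = $4,336.416
Total = $13,772.6379

$13,772.64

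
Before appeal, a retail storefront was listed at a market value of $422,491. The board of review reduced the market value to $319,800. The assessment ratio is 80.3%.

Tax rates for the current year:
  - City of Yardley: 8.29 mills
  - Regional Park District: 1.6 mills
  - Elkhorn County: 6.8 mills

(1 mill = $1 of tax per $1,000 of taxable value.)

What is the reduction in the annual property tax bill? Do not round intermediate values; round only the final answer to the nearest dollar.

Old assessed value = $422,491 × 0.803 = $339,260.273
New assessed value = $319,800 × 0.803 = $256,799.4
Combined rate = 0.00829 + 0.0016 + 0.0068 = 0.01669
Old tax = $339,260.273 × 0.01669 = $5,662.25395637
New tax = $256,799.4 × 0.01669 = $4,285.981986
Reduction = $5,662.25395637 − $4,285.981986 = $1,376.27197037

$1,376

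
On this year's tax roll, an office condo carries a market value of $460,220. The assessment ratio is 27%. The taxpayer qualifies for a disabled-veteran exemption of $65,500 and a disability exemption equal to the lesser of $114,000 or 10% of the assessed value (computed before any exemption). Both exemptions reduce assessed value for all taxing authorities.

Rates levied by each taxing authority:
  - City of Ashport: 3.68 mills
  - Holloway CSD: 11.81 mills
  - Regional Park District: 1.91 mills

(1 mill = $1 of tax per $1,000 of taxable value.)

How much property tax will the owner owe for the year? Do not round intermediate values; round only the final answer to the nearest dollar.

$806

Assessed value = $460,220 × 0.27 = $124,259.4
Disability exemption = min($114,000, 10% × $124,259.4) = min($114,000, $12,425.94) = $12,425.94 (percentage binds)
Taxable value = $124,259.4 − $65,500 − $12,425.94 = $46,333.46
City of Ashport: $46,333.46 × 0.00368 = $170.5071328
Holloway CSD: $46,333.46 × 0.01181 = $547.1981626
Regional Park District: $46,333.46 × 0.00191 = $88.4969086
Total = $806.202204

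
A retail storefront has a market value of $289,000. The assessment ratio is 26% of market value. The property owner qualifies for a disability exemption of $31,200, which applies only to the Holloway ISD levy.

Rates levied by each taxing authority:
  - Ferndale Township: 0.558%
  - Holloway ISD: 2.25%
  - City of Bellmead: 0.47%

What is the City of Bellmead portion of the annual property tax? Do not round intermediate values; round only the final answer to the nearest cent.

Assessed value = $289,000 × 0.26 = $75,140
City of Bellmead taxable value = $75,140 (exemption does not apply)
City of Bellmead levy = $75,140 × 0.0047 = $353.158

$353.16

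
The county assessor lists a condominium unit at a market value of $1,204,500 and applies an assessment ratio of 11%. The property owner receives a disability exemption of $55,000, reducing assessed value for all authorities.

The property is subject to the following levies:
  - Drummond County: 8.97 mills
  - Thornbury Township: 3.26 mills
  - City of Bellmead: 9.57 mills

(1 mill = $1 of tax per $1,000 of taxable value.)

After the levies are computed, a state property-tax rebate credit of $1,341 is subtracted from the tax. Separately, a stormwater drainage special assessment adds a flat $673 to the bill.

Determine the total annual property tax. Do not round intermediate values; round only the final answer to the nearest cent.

$1,021.39

Assessed value = $1,204,500 × 0.11 = $132,495
Taxable value = $132,495 − $55,000 = $77,495
Drummond County: $77,495 × 0.00897 = $695.13015
Thornbury Township: $77,495 × 0.00326 = $252.6337
City of Bellmead: $77,495 × 0.00957 = $741.62715
Levies subtotal = $1,689.391
After credit = $1,689.391 − $1,341 = $348.391
Total = $348.391 + $673 = $1,021.391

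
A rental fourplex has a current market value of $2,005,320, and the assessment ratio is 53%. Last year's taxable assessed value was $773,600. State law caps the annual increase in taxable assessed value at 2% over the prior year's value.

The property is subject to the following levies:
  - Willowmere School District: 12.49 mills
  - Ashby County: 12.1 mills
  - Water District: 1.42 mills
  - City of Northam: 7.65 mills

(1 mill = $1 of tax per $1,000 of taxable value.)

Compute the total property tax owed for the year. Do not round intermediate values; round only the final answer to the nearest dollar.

$26,560

Uncapped assessed value = $2,005,320 × 0.53 = $1,062,819.6
Cap limit = $773,600 × 1.02 = $789,072
Taxable assessed value = min($1,062,819.6, $789,072) = $789,072 (cap binds)
Willowmere School District: $789,072 × 0.01249 = $9,855.50928
Ashby County: $789,072 × 0.0121 = $9,547.7712
Water District: $789,072 × 0.00142 = $1,120.48224
City of Northam: $789,072 × 0.00765 = $6,036.4008
Total = $26,560.16352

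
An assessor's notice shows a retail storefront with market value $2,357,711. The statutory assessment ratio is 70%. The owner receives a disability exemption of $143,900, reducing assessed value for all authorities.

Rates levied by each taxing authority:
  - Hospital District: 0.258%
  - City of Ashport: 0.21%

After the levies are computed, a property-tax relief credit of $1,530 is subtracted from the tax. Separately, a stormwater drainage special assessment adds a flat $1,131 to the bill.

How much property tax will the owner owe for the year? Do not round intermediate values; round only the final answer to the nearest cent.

Assessed value = $2,357,711 × 0.7 = $1,650,397.7
Taxable value = $1,650,397.7 − $143,900 = $1,506,497.7
Hospital District: $1,506,497.7 × 0.00258 = $3,886.764066
City of Ashport: $1,506,497.7 × 0.0021 = $3,163.64517
Levies subtotal = $7,050.409236
After credit = $7,050.409236 − $1,530 = $5,520.409236
Total = $5,520.409236 + $1,131 = $6,651.409236

$6,651.41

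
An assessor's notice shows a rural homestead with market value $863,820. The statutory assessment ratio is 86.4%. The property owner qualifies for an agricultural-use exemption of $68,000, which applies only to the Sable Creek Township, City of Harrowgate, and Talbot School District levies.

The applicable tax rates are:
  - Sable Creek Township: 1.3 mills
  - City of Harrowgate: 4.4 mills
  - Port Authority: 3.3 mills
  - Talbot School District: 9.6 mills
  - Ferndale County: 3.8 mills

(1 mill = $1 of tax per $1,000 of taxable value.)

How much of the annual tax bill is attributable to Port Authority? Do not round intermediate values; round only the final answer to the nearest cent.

$2,462.92

Assessed value = $863,820 × 0.864 = $746,340.48
Port Authority taxable value = $746,340.48 (exemption does not apply)
Port Authority levy = $746,340.48 × 0.0033 = $2,462.923584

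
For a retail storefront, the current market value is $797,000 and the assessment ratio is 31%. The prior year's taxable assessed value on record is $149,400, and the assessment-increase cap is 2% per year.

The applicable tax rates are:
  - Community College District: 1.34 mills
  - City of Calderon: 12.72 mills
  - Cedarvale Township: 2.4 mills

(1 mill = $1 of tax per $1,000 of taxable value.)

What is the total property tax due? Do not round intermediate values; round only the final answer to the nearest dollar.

$2,508

Uncapped assessed value = $797,000 × 0.31 = $247,070
Cap limit = $149,400 × 1.02 = $152,388
Taxable assessed value = min($247,070, $152,388) = $152,388 (cap binds)
Community College District: $152,388 × 0.00134 = $204.19992
City of Calderon: $152,388 × 0.01272 = $1,938.37536
Cedarvale Township: $152,388 × 0.0024 = $365.7312
Total = $2,508.30648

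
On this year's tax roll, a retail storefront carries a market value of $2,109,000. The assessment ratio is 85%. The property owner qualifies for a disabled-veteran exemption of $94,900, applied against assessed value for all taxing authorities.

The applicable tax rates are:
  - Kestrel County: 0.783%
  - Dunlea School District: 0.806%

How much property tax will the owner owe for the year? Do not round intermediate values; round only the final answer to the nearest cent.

$26,977.25

Assessed value = $2,109,000 × 0.85 = $1,792,650
Taxable value = $1,792,650 − $94,900 = $1,697,750
Kestrel County: $1,697,750 × 0.00783 = $13,293.3825
Dunlea School District: $1,697,750 × 0.00806 = $13,683.865
Total = $13,293.3825 + $13,683.865 = $26,977.2475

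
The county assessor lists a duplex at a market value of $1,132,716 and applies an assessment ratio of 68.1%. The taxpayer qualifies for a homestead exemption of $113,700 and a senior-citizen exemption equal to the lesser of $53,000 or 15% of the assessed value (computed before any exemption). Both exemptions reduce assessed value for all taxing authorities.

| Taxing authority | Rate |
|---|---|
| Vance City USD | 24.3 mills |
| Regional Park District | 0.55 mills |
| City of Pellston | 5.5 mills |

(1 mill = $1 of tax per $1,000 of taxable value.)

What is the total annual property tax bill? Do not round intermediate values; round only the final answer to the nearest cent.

Assessed value = $1,132,716 × 0.681 = $771,379.596
Senior-citizen exemption = min($53,000, 15% × $771,379.596) = min($53,000, $115,706.9394) = $53,000 (dollar cap binds)
Taxable value = $771,379.596 − $113,700 − $53,000 = $604,679.596
Vance City USD: $604,679.596 × 0.0243 = $14,693.7141828
Regional Park District: $604,679.596 × 0.00055 = $332.5737778
City of Pellston: $604,679.596 × 0.0055 = $3,325.737778
Total = $18,352.0257386

$18,352.03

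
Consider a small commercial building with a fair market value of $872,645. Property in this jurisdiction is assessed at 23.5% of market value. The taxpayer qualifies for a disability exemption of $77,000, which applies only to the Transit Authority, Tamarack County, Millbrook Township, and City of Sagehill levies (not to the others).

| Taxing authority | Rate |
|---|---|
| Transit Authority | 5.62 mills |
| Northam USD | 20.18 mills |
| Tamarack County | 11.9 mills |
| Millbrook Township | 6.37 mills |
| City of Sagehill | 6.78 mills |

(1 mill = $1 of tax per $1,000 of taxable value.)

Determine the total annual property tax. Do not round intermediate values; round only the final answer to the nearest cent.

Assessed value = $872,645 × 0.235 = $205,071.575
Transit Authority: ($205,071.575 − $77,000) × 0.00562 = $128,071.575 × 0.00562 = $719.7622515
Northam USD: $205,071.575 × 0.02018 = $4,138.3443835
Tamarack County: ($205,071.575 − $77,000) × 0.0119 = $128,071.575 × 0.0119 = $1,524.0517425
Millbrook Township: ($205,071.575 − $77,000) × 0.00637 = $128,071.575 × 0.00637 = $815.81593275
City of Sagehill: ($205,071.575 − $77,000) × 0.00678 = $128,071.575 × 0.00678 = $868.3252785
Total = $8,066.29958875

$8,066.30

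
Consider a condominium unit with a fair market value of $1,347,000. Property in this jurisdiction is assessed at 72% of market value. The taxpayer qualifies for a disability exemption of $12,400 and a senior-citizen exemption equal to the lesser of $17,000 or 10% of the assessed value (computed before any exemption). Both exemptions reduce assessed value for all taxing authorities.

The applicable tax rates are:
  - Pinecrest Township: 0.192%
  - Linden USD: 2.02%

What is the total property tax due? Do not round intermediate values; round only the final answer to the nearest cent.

Assessed value = $1,347,000 × 0.72 = $969,840
Senior-citizen exemption = min($17,000, 10% × $969,840) = min($17,000, $96,984) = $17,000 (dollar cap binds)
Taxable value = $969,840 − $12,400 − $17,000 = $940,440
Pinecrest Township: $940,440 × 0.00192 = $1,805.6448
Linden USD: $940,440 × 0.0202 = $18,996.888
Total = $20,802.5328

$20,802.53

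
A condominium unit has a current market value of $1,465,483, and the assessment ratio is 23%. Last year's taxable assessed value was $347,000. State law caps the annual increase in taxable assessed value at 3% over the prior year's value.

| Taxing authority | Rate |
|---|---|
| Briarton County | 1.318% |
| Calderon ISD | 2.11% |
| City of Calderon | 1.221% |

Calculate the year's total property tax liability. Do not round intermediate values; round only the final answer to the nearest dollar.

$15,670

Uncapped assessed value = $1,465,483 × 0.23 = $337,061.09
Cap limit = $347,000 × 1.03 = $357,410
Taxable assessed value = min($337,061.09, $357,410) = $337,061.09 (cap does not bind)
Briarton County: $337,061.09 × 0.01318 = $4,442.4651662
Calderon ISD: $337,061.09 × 0.0211 = $7,111.988999
City of Calderon: $337,061.09 × 0.01221 = $4,115.5159089
Total = $15,669.9700741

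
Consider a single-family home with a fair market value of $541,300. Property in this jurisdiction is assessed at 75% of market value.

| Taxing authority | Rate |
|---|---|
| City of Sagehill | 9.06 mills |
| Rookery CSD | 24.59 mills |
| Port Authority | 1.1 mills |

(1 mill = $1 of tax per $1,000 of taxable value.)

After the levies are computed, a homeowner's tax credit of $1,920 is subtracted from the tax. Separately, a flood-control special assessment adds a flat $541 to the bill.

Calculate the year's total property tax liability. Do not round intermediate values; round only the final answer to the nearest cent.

$12,728.63

Assessed value = $541,300 × 0.75 = $405,975
City of Sagehill: $405,975 × 0.00906 = $3,678.1335
Rookery CSD: $405,975 × 0.02459 = $9,982.92525
Port Authority: $405,975 × 0.0011 = $446.5725
Levies subtotal = $14,107.63125
After credit = $14,107.63125 − $1,920 = $12,187.63125
Total = $12,187.63125 + $541 = $12,728.63125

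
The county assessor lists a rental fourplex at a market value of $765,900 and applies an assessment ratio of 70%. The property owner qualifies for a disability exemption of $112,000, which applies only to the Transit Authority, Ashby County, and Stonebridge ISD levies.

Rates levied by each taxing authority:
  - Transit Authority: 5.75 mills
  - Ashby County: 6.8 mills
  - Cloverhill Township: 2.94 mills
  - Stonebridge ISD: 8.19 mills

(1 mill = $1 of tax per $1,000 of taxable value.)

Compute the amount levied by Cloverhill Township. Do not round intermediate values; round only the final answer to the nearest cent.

Assessed value = $765,900 × 0.7 = $536,130
Cloverhill Township taxable value = $536,130 (exemption does not apply)
Cloverhill Township levy = $536,130 × 0.00294 = $1,576.2222

$1,576.22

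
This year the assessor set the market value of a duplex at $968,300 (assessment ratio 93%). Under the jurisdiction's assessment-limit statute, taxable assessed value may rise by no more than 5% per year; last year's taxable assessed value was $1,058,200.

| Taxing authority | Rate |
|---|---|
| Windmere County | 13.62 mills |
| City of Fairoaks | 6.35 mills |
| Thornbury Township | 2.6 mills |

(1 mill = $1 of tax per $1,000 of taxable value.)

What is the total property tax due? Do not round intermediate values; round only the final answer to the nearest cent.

Uncapped assessed value = $968,300 × 0.93 = $900,519
Cap limit = $1,058,200 × 1.05 = $1,111,110
Taxable assessed value = min($900,519, $1,111,110) = $900,519 (cap does not bind)
Windmere County: $900,519 × 0.01362 = $12,265.06878
City of Fairoaks: $900,519 × 0.00635 = $5,718.29565
Thornbury Township: $900,519 × 0.0026 = $2,341.3494
Total = $20,324.71383

$20,324.71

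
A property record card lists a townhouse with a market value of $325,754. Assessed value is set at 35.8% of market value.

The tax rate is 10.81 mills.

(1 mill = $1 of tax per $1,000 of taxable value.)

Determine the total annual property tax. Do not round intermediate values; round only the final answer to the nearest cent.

$1,260.66

Assessed value = $325,754 × 0.358 = $116,619.932
Tax = $116,619.932 × 0.01081 = $1,260.66146492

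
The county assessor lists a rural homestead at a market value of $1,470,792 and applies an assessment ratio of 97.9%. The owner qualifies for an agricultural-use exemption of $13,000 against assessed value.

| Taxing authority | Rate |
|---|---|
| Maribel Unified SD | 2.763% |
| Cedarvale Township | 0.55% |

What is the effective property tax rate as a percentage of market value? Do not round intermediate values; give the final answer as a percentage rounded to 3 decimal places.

Assessed value = $1,470,792 × 0.979 = $1,439,905.368
Taxable value = $1,439,905.368 − $13,000 = $1,426,905.368
Maribel Unified SD: $1,426,905.368 × 0.02763 = $39,425.39531784
Cedarvale Township: $1,426,905.368 × 0.0055 = $7,847.979524
Total tax = $47,273.37484184
Effective rate = $47,273.37484184 ÷ $1,470,792 = 3.214% of market value

3.214%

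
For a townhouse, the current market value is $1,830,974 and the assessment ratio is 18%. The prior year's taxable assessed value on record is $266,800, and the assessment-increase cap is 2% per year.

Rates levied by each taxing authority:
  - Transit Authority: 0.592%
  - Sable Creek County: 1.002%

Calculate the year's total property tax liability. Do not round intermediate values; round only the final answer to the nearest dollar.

$4,338

Uncapped assessed value = $1,830,974 × 0.18 = $329,575.32
Cap limit = $266,800 × 1.02 = $272,136
Taxable assessed value = min($329,575.32, $272,136) = $272,136 (cap binds)
Transit Authority: $272,136 × 0.00592 = $1,611.04512
Sable Creek County: $272,136 × 0.01002 = $2,726.80272
Total = $4,337.84784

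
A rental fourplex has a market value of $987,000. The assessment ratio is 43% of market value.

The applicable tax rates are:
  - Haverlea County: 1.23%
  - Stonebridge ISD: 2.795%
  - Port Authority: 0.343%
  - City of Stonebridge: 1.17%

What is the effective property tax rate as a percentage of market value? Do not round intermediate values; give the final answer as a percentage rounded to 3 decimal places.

Assessed value = $987,000 × 0.43 = $424,410
Haverlea County: $424,410 × 0.0123 = $5,220.243
Stonebridge ISD: $424,410 × 0.02795 = $11,862.2595
Port Authority: $424,410 × 0.00343 = $1,455.7263
City of Stonebridge: $424,410 × 0.0117 = $4,965.597
Total tax = $23,503.8258
Effective rate = $23,503.8258 ÷ $987,000 = 2.381% of market value

2.381%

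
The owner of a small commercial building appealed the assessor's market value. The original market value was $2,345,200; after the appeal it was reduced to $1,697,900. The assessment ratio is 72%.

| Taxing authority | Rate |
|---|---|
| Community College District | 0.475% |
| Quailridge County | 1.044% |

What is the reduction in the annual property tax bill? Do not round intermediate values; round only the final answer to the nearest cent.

$7,079.39

Old assessed value = $2,345,200 × 0.72 = $1,688,544
New assessed value = $1,697,900 × 0.72 = $1,222,488
Combined rate = 0.00475 + 0.01044 = 0.01519
Old tax = $1,688,544 × 0.01519 = $25,648.98336
New tax = $1,222,488 × 0.01519 = $18,569.59272
Reduction = $25,648.98336 − $18,569.59272 = $7,079.39064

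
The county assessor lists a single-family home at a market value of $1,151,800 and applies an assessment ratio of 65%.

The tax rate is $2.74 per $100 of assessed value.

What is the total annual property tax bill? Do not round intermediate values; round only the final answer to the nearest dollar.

Assessed value = $1,151,800 × 0.65 = $748,670
Tax = $748,670 × 0.0274 = $20,513.558

$20,514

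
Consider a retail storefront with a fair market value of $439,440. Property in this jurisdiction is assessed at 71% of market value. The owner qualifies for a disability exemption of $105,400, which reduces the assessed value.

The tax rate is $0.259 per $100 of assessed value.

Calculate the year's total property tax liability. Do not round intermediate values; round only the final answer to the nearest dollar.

Assessed value = $439,440 × 0.71 = $312,002.4
Taxable value = $312,002.4 − $105,400 = $206,602.4
Tax = $206,602.4 × 0.00259 = $535.100216

$535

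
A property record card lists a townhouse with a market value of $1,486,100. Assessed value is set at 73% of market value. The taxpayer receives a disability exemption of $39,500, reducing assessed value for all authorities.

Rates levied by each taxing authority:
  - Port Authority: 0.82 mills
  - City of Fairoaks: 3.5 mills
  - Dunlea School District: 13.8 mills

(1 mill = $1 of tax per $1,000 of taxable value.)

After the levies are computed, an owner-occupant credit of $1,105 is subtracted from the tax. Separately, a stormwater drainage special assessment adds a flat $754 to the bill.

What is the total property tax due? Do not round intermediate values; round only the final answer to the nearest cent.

$18,590.80

Assessed value = $1,486,100 × 0.73 = $1,084,853
Taxable value = $1,084,853 − $39,500 = $1,045,353
Port Authority: $1,045,353 × 0.00082 = $857.18946
City of Fairoaks: $1,045,353 × 0.0035 = $3,658.7355
Dunlea School District: $1,045,353 × 0.0138 = $14,425.8714
Levies subtotal = $18,941.79636
After credit = $18,941.79636 − $1,105 = $17,836.79636
Total = $17,836.79636 + $754 = $18,590.79636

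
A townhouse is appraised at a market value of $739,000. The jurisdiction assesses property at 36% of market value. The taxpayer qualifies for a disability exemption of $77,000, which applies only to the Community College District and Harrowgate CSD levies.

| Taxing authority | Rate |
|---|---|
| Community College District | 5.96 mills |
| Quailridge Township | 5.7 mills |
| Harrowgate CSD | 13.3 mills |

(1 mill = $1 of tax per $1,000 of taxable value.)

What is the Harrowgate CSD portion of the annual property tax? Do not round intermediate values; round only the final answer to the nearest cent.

$2,514.23

Assessed value = $739,000 × 0.36 = $266,040
Harrowgate CSD taxable value = $266,040 − $77,000 = $189,040
Harrowgate CSD levy = $189,040 × 0.0133 = $2,514.232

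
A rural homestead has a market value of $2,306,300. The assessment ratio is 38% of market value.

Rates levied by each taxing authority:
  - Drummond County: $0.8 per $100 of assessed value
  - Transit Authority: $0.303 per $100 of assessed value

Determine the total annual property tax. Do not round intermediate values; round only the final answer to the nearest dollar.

$9,667

Assessed value = $2,306,300 × 0.38 = $876,394
Drummond County: $876,394 × 0.008 = $7,011.152
Transit Authority: $876,394 × 0.00303 = $2,655.47382
Total = $7,011.152 + $2,655.47382 = $9,666.62582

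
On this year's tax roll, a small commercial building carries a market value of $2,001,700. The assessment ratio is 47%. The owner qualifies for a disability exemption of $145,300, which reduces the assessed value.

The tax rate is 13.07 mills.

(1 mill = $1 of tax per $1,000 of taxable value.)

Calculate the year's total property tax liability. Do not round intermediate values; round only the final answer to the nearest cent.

$10,397.17

Assessed value = $2,001,700 × 0.47 = $940,799
Taxable value = $940,799 − $145,300 = $795,499
Tax = $795,499 × 0.01307 = $10,397.17193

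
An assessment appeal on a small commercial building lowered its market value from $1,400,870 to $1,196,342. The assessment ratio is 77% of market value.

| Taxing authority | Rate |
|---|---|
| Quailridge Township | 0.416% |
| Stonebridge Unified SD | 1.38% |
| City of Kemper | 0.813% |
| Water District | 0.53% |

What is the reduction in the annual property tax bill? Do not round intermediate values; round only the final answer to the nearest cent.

Old assessed value = $1,400,870 × 0.77 = $1,078,669.9
New assessed value = $1,196,342 × 0.77 = $921,183.34
Combined rate = 0.00416 + 0.0138 + 0.00813 + 0.0053 = 0.03139
Old tax = $1,078,669.9 × 0.03139 = $33,859.448161
New tax = $921,183.34 × 0.03139 = $28,915.9450426
Reduction = $33,859.448161 − $28,915.9450426 = $4,943.5031184

$4,943.50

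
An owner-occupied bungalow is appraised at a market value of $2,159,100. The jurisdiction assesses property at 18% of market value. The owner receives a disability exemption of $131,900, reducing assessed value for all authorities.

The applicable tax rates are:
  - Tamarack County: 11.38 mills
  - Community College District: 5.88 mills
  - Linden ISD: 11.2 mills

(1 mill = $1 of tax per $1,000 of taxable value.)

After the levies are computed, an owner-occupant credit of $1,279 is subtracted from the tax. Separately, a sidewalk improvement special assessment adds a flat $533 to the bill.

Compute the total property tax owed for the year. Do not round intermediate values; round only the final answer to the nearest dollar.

Assessed value = $2,159,100 × 0.18 = $388,638
Taxable value = $388,638 − $131,900 = $256,738
Tamarack County: $256,738 × 0.01138 = $2,921.67844
Community College District: $256,738 × 0.00588 = $1,509.61944
Linden ISD: $256,738 × 0.0112 = $2,875.4656
Levies subtotal = $7,306.76348
After credit = $7,306.76348 − $1,279 = $6,027.76348
Total = $6,027.76348 + $533 = $6,560.76348

$6,561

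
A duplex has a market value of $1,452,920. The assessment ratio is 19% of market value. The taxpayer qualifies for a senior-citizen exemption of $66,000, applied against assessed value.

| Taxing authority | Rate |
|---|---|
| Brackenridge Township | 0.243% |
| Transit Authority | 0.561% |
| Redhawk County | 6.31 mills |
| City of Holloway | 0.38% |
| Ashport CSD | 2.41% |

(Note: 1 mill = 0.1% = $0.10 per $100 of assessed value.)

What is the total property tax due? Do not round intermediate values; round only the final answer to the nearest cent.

$8,874.82

Assessed value = $1,452,920 × 0.19 = $276,054.8
Taxable value = $276,054.8 − $66,000 = $210,054.8
Brackenridge Township: $210,054.8 × 0.00243 = $510.433164
Transit Authority: $210,054.8 × 0.00561 = $1,178.407428
Redhawk County: $210,054.8 × 0.00631 = $1,325.445788
City of Holloway: $210,054.8 × 0.0038 = $798.20824
Ashport CSD: $210,054.8 × 0.0241 = $5,062.32068
Total = $8,874.8153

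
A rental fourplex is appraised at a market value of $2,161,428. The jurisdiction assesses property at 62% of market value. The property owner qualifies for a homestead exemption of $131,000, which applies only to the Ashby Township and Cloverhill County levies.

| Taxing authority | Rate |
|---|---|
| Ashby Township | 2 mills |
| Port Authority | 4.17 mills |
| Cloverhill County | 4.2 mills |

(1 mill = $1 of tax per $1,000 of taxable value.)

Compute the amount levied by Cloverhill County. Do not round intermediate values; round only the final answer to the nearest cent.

Assessed value = $2,161,428 × 0.62 = $1,340,085.36
Cloverhill County taxable value = $1,340,085.36 − $131,000 = $1,209,085.36
Cloverhill County levy = $1,209,085.36 × 0.0042 = $5,078.158512

$5,078.16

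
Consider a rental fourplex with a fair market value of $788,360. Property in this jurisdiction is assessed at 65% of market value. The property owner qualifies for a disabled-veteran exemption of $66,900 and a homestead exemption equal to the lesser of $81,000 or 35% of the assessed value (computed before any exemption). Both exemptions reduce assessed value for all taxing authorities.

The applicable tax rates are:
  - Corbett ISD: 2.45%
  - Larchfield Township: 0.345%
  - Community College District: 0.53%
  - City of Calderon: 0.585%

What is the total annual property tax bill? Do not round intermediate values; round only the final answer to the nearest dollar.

Assessed value = $788,360 × 0.65 = $512,434
Homestead exemption = min($81,000, 35% × $512,434) = min($81,000, $179,351.9) = $81,000 (dollar cap binds)
Taxable value = $512,434 − $66,900 − $81,000 = $364,534
Corbett ISD: $364,534 × 0.0245 = $8,931.083
Larchfield Township: $364,534 × 0.00345 = $1,257.6423
Community College District: $364,534 × 0.0053 = $1,932.0302
City of Calderon: $364,534 × 0.00585 = $2,132.5239
Total = $14,253.2794

$14,253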